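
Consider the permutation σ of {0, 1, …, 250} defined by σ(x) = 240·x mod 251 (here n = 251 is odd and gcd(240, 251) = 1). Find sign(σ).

+1

Trace 118: π^k(118) = [118, 208, 222, 68, 5, 196, 103] for k=0..6.
3 cycles of lengths [125, 125, 1].
251 − 3 = 248 transpositions; sign(π) = (−1)^248 = +1.
Zolotarev: (240|251) = +1, matching the cycle-count sign.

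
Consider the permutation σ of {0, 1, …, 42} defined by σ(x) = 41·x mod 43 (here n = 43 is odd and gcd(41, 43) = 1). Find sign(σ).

Orbit of 16 under x↦41x: [16, 11, 21, 1, 41, 4, 35]… (length divides ord_43(41)).
The orbit structure of x ↦ 41x mod 43: 7 orbits of sizes [7, 7, 7, 7, 7, 7, 1].
With 7 cycles on 43 points, sign = (−1)^{43−7} = +1.
Via Zolotarev, sign(π_{41}) = (41|43) = +1.

+1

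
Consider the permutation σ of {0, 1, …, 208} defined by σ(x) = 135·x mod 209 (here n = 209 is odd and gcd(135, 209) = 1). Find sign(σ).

Start at x=4: 4 → 122 → 168 → 108 → 159 → 147 → 199 → … (one orbit).
Cycle type of π: 90×2 + 18 + 5×2 + 1; total 6 cycles.
With 6 cycles on 209 points, sign = (−1)^{209−6} = -1.
(135|209)_J = -1 (Zolotarev's lemma cross-check).

-1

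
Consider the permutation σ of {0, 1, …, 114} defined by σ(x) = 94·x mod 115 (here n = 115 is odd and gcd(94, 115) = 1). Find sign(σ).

Start at x=4: 4 → 31 → 39 → 101 → 64 → 36 → 49 → … (one orbit).
Cycle type of π: 22×4 + 11×2 + 2×2 + 1; total 9 cycles.
sign(π) = (−1)^{n − #cycles} = (−1)^{115−9} = (−1)^106 = +1.
Via Zolotarev, sign(π_{94}) = (94|115) = +1.

+1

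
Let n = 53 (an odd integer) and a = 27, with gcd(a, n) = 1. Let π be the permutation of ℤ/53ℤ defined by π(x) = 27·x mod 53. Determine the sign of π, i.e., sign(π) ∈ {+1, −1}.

-1

Trace 38: π^k(38) = [38, 19, 36, 18, 9, 31, 42] for k=0..6.
The orbit structure of x ↦ 27x mod 53: 2 orbits of sizes [52, 1].
2 cycles on 53: each ℓ→(−1)^(ℓ−1), product (−1)^51 = -1.
(27|53)_J = -1 (Zolotarev's lemma cross-check).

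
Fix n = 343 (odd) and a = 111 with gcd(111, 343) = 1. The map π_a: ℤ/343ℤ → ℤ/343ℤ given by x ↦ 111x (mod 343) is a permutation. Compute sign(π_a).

-1

Start at x=272: 272 → 8 → 202 → 127 → 34 → 1 → 111 → … (one orbit).
10 cycles of lengths [98, 98, 98, 14, 14, 14, 2, 2, 2, 1].
n − c = 343 − 10 = 333; sign = (−1)^333 = -1.
Via Zolotarev, sign(π_{111}) = (111|343) = -1.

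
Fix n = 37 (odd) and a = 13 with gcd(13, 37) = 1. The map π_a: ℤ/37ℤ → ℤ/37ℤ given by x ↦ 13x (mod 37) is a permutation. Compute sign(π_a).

Start at x=7: 7 → 17 → 36 → 24 → 16 → 23 → 3 → … (one orbit).
Decompose π into cycles: lengths [36, 1] (2 cycles, including the fixed point 0).
With 2 cycles on 37 points, sign = (−1)^{37−2} = -1.
Zolotarev: (13|37) = -1, matching the cycle-count sign.

-1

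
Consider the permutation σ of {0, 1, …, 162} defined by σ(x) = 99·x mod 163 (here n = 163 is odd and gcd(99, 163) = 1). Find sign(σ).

Trace 123: π^k(123) = [123, 115, 138, 133, 127, 22, 59] for k=0..6.
Cycle lengths of π_99 on ℤ/163ℤ: [54, 54, 54, 1]; 4 cycles in total.
n − c = 163 − 4 = 159; sign = (−1)^159 = -1.
The Jacobi symbol (99|163) = -1 (Zolotarev) agrees.

-1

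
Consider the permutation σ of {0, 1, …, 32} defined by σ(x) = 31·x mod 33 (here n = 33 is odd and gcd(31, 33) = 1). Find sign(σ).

Start at x=16: 16 → 1 → 31 → 4 → 25 → 16 (one orbit).
9 cycles of lengths [5, 5, 5, 5, 5, 5, 1, 1, 1].
33 − 9 = 24 transpositions; sign(π) = (−1)^24 = +1.
Zolotarev: (31|33) = +1, matching the cycle-count sign.

+1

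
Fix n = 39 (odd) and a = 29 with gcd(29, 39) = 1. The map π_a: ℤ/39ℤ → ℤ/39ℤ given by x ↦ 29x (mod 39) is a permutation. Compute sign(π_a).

-1

Start at x=14: 14 → 16 → 35 → 1 → 29 → 22 → 14 (one orbit).
10 cycles of lengths [6, 6, 6, 6, 3, 3, 3, 3, 2, 1].
10 cycles on 39: each ℓ→(−1)^(ℓ−1), product (−1)^29 = -1.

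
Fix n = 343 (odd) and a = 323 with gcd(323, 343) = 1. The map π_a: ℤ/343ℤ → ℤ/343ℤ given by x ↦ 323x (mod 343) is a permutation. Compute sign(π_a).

+1

Orbit of 281 under x↦323x: [281, 211, 239, 22, 246, 225, 302]… (length divides ord_343(323)).
π_323 has 19 disjoint cycles with lengths [49, 49, 49, 49, 49, 49, 7, 7, 7, 7, 7, 7, 1, 1, 1, 1, 1, 1, 1] on {0,…,342}.
19 cycles on 343: each ℓ→(−1)^(ℓ−1), product (−1)^324 = +1.
Check: (323/343) = +1 by Zolotarev.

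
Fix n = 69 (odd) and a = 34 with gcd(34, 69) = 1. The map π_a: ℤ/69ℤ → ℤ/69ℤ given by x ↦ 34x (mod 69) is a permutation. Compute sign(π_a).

-1

Start at x=31: 31 → 19 → 25 → 22 → 58 → 40 → 49 → … (one orbit).
Cycle lengths of π_34 on ℤ/69ℤ: [22, 22, 22, 1, 1, 1]; 6 cycles in total.
sign(π) = (−1)^{n − #cycles} = (−1)^{69−6} = (−1)^63 = -1.
(34|69)_J = -1 (Zolotarev's lemma cross-check).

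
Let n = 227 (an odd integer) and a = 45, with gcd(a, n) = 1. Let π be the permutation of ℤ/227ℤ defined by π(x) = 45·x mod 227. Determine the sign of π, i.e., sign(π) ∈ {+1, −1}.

Start at x=143: 143 → 79 → 150 → 167 → 24 → 172 → 22 → … (one orbit).
Cycle type of π: 226 + 1; total 2 cycles.
Σ(ℓ_i−1) = 227−2 = 225; sign = (−1)^225 = -1.
Zolotarev: (45|227) = -1, matching the cycle-count sign.

-1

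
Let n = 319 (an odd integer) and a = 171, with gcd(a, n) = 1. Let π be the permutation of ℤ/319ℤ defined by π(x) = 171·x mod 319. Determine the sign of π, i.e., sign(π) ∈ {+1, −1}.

Start at x=32: 32 → 49 → 85 → 180 → 156 → 199 → 215 → … (one orbit).
Cycle type of π: 140×2 + 28 + 10 + 1; total 5 cycles.
5 cycles on 319: each ℓ→(−1)^(ℓ−1), product (−1)^314 = +1.
The Jacobi symbol (171|319) = +1 (Zolotarev) agrees.

+1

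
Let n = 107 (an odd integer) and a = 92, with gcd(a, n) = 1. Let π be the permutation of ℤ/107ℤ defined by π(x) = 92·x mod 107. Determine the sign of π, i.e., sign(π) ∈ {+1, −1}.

Start at x=10: 10 → 64 → 3 → 62 → 33 → 40 → 42 → … (one orbit).
3 cycles of lengths [53, 53, 1].
With 3 cycles on 107 points, sign = (−1)^{107−3} = +1.
(92|107)_J = +1 (Zolotarev's lemma cross-check).

+1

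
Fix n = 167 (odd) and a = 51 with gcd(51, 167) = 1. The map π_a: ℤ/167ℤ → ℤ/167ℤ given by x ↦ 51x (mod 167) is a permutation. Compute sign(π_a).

Trace 127: π^k(127) = [127, 131, 1, 51, 96, 53, 31] for k=0..6.
Cycle lengths of π_51 on ℤ/167ℤ: [166, 1]; 2 cycles in total.
With 2 cycles on 167 points, sign = (−1)^{167−2} = -1.

-1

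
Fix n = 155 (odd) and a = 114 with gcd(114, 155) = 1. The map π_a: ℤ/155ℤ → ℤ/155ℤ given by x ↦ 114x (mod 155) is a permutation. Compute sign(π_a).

Orbit of 41 under x↦114x: [41, 24, 101, 44, 56, 29, 51]… (length divides ord_155(114)).
The orbit structure of x ↦ 114x mod 155: 8 orbits of sizes [30, 30, 30, 30, 30, 2, 2, 1].
Σ(ℓ_i−1) = 155−8 = 147; sign = (−1)^147 = -1.
Via Zolotarev, sign(π_{114}) = (114|155) = -1.

-1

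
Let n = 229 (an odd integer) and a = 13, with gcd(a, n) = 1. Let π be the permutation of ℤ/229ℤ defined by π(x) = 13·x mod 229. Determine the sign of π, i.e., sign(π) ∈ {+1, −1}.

-1

Trace 225: π^k(225) = [225, 177, 11, 143, 27, 122, 212] for k=0..6.
Cycle lengths of π_13 on ℤ/229ℤ: [76, 76, 76, 1]; 4 cycles in total.
Σ(ℓ_i−1) = 229−4 = 225; sign = (−1)^225 = -1.
(13|229)_J = -1 (Zolotarev's lemma cross-check).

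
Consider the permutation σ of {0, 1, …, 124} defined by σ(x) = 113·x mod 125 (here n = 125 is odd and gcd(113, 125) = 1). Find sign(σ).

-1

Orbit of 46 under x↦113x: [46, 73, 124, 12, 106, 103, 14]… (length divides ord_125(113)).
The orbit structure of x ↦ 113x mod 125: 4 orbits of sizes [100, 20, 4, 1].
4 cycles on 125: each ℓ→(−1)^(ℓ−1), product (−1)^121 = -1.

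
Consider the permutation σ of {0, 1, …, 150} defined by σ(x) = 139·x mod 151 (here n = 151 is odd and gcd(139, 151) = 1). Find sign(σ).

Orbit of 38 under x↦139x: [38, 148, 36, 21, 50, 4, 103]… (length divides ord_151(139)).
3 cycles of lengths [75, 75, 1].
3 cycles on 151: each ℓ→(−1)^(ℓ−1), product (−1)^148 = +1.
The Jacobi symbol (139|151) = +1 (Zolotarev) agrees.

+1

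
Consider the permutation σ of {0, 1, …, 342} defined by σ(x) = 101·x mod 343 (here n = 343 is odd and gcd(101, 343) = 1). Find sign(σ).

Trace 71: π^k(71) = [71, 311, 198, 104, 214, 5, 162] for k=0..6.
4 cycles of lengths [294, 42, 6, 1].
With 4 cycles on 343 points, sign = (−1)^{343−4} = -1.
Zolotarev: (101|343) = -1, matching the cycle-count sign.

-1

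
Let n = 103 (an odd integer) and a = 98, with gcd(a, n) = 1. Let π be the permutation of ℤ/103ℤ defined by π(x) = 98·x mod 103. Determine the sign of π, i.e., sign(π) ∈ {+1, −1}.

+1

Trace 58: π^k(58) = [58, 19, 8, 63, 97, 30, 56] for k=0..6.
π_98 has 3 disjoint cycles with lengths [51, 51, 1] on {0,…,102}.
sign(π) = (−1)^{n − #cycles} = (−1)^{103−3} = (−1)^100 = +1.
Zolotarev: (98|103) = +1, matching the cycle-count sign.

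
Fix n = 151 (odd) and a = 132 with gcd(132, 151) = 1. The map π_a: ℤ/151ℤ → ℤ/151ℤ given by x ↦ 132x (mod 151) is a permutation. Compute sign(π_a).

Start at x=92: 92 → 64 → 143 → 1 → 132 → 59 → 87 → … (one orbit).
The orbit structure of x ↦ 132x mod 151: 16 orbits of sizes [10, 10, 10, 10, 10, 10, 10, 10, 10, 10, 10, 10, 10, 10, 10, 1].
Σ(ℓ_i−1) = 151−16 = 135; sign = (−1)^135 = -1.

-1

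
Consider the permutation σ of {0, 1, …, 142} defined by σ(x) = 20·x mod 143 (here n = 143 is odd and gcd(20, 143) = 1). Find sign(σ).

Orbit of 45 under x↦20x: [45, 42, 125, 69, 93, 1, 20]… (length divides ord_143(20)).
π_20 has 6 disjoint cycles with lengths [60, 60, 12, 5, 5, 1] on {0,…,142}.
6 cycles on 143: each ℓ→(−1)^(ℓ−1), product (−1)^137 = -1.
(20|143)_J = -1 (Zolotarev's lemma cross-check).

-1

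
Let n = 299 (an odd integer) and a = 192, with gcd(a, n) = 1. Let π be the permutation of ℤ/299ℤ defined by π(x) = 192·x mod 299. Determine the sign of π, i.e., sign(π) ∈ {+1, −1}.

+1

Orbit of 131 under x↦192x: [131, 36, 35, 142, 55, 95, 1]… (length divides ord_299(192)).
Decompose π into cycles: lengths [66, 66, 66, 66, 11, 11, 6, 6, 1] (9 cycles, including the fixed point 0).
sign(π) = (−1)^{n − #cycles} = (−1)^{299−9} = (−1)^290 = +1.
Check: (192/299) = +1 by Zolotarev.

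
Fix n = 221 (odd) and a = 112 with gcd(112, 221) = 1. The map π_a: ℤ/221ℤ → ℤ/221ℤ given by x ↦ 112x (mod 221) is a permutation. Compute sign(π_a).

Trace 25: π^k(25) = [25, 148, 1, 112, 168, 31, 157] for k=0..6.
Cycle type of π: 16×13 + 4×3 + 1; total 17 cycles.
With 17 cycles on 221 points, sign = (−1)^{221−17} = +1.
Via Zolotarev, sign(π_{112}) = (112|221) = +1.

+1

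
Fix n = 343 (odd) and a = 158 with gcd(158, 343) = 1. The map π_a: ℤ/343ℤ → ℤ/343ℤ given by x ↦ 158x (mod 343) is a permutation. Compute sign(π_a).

Trace 58: π^k(58) = [58, 246, 109, 72, 57, 88, 184] for k=0..6.
Decompose π into cycles: lengths [147, 147, 21, 21, 3, 3, 1] (7 cycles, including the fixed point 0).
343 − 7 = 336 transpositions; sign(π) = (−1)^336 = +1.
Via Zolotarev, sign(π_{158}) = (158|343) = +1.

+1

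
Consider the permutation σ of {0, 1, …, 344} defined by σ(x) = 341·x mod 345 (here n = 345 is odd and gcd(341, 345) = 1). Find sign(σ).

+1

Start at x=86: 86 → 1 → 341 → 16 → 281 → 256 → 11 → … (one orbit).
Cycle lengths of π_341 on ℤ/345ℤ: [22, 22, 22, 22, 22, 22, 22, 22, 22, 22, 22, 22, 22, 22, 22, 2, 2, 2, 2, 2, 1, 1, 1, 1, 1]; 25 cycles in total.
25 cycles on 345: each ℓ→(−1)^(ℓ−1), product (−1)^320 = +1.
Check: (341/345) = +1 by Zolotarev.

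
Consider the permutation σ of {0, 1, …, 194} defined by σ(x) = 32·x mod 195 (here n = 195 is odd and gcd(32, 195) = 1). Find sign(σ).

Trace 8: π^k(8) = [8, 61, 2, 64, 98, 16, 122] for k=0..6.
π_32 has 20 disjoint cycles with lengths [12, 12, 12, 12, 12, 12, 12, 12, 12, 12, 12, 12, 12, 12, 12, 4, 4, 4, 2, 1] on {0,…,194}.
With 20 cycles on 195 points, sign = (−1)^{195−20} = -1.

-1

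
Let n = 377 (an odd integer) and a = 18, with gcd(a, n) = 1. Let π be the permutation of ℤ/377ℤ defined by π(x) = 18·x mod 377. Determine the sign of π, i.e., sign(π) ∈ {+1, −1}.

+1

Orbit of 44 under x↦18x: [44, 38, 307, 248, 317, 51, 164]… (length divides ord_377(18)).
17 cycles of lengths [28, 28, 28, 28, 28, 28, 28, 28, 28, 28, 28, 28, 28, 4, 4, 4, 1].
With 17 cycles on 377 points, sign = (−1)^{377−17} = +1.
Via Zolotarev, sign(π_{18}) = (18|377) = +1.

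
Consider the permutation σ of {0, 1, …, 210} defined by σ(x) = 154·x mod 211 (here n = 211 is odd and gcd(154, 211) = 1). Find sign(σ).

+1

Orbit of 14 under x↦154x: [14, 46, 121, 66, 36, 58, 70]… (length divides ord_211(154)).
π_154 has 3 disjoint cycles with lengths [105, 105, 1] on {0,…,210}.
Σ(ℓ_i−1) = 211−3 = 208; sign = (−1)^208 = +1.
Via Zolotarev, sign(π_{154}) = (154|211) = +1.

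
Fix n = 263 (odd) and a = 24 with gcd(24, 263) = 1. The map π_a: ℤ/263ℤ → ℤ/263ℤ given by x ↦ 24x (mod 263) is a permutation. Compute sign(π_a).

+1

Trace 149: π^k(149) = [149, 157, 86, 223, 92, 104, 129] for k=0..6.
3 cycles of lengths [131, 131, 1].
3 cycles on 263: each ℓ→(−1)^(ℓ−1), product (−1)^260 = +1.
Via Zolotarev, sign(π_{24}) = (24|263) = +1.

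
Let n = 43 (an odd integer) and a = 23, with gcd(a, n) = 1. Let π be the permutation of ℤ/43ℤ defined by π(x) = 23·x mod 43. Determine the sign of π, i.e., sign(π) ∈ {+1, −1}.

+1

Trace 40: π^k(40) = [40, 17, 4, 6, 9, 35, 31] for k=0..6.
π_23 has 3 disjoint cycles with lengths [21, 21, 1] on {0,…,42}.
With 3 cycles on 43 points, sign = (−1)^{43−3} = +1.
Zolotarev: (23|43) = +1, matching the cycle-count sign.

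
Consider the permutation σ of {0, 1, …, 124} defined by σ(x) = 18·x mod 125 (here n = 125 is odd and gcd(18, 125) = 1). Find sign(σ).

Trace 32: π^k(32) = [32, 76, 118, 124, 107, 51, 43] for k=0..6.
π_18 has 12 disjoint cycles with lengths [20, 20, 20, 20, 20, 4, 4, 4, 4, 4, 4, 1] on {0,…,124}.
12 cycles on 125: each ℓ→(−1)^(ℓ−1), product (−1)^113 = -1.

-1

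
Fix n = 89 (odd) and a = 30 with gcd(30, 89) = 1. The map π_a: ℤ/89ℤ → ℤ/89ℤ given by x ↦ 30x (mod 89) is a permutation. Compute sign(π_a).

-1

Orbit of 45 under x↦30x: [45, 15, 5, 61, 50, 76, 55]… (length divides ord_89(30)).
π_30 has 2 disjoint cycles with lengths [88, 1] on {0,…,88}.
2 cycles on 89: each ℓ→(−1)^(ℓ−1), product (−1)^87 = -1.
The Jacobi symbol (30|89) = -1 (Zolotarev) agrees.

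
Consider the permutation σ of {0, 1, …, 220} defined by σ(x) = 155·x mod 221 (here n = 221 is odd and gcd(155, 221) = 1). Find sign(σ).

+1

Trace 183: π^k(183) = [183, 77, 1, 155, 157, 25, 118] for k=0..6.
The orbit structure of x ↦ 155x mod 221: 33 orbits of sizes [8, 8, 8, 8, 8, 8, 8, 8, 8, 8, 8, 8, 8, 8, 8, 8, 8, 8, 8, 8, 8, 8, 8, 8, 8, 8, 2, 2, 2, 2, 2, 2, 1].
sign(π) = (−1)^{n − #cycles} = (−1)^{221−33} = (−1)^188 = +1.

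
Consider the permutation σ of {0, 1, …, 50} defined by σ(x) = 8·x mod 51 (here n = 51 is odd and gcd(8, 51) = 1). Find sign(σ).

Start at x=8: 8 → 13 → 2 → 16 → 26 → 4 → 32 → … (one orbit).
Cycle type of π: 8×6 + 2 + 1; total 8 cycles.
8 cycles on 51: each ℓ→(−1)^(ℓ−1), product (−1)^43 = -1.

-1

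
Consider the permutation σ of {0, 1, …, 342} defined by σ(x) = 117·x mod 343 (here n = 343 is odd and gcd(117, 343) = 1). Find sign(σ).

-1

Orbit of 48 under x↦117x: [48, 128, 227, 148, 166, 214, 342]… (length divides ord_343(117)).
π_117 has 16 disjoint cycles with lengths [42, 42, 42, 42, 42, 42, 42, 6, 6, 6, 6, 6, 6, 6, 6, 1] on {0,…,342}.
343 − 16 = 327 transpositions; sign(π) = (−1)^327 = -1.
(117|343)_J = -1 (Zolotarev's lemma cross-check).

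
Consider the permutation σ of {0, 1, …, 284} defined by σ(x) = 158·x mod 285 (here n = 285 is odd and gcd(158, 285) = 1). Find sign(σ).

Start at x=106: 106 → 218 → 244 → 77 → 196 → 188 → 64 → … (one orbit).
Cycle type of π: 36×6 + 18×2 + 9×2 + 4×3 + 2 + 1; total 15 cycles.
285 − 15 = 270 transpositions; sign(π) = (−1)^270 = +1.
The Jacobi symbol (158|285) = +1 (Zolotarev) agrees.

+1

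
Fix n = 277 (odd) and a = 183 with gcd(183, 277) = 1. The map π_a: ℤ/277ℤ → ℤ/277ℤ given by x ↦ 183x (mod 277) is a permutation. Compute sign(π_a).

Trace 128: π^k(128) = [128, 156, 17, 64, 78, 147, 32] for k=0..6.
π_183 has 2 disjoint cycles with lengths [276, 1] on {0,…,276}.
sign(π) = (−1)^{n − #cycles} = (−1)^{277−2} = (−1)^275 = -1.
The Jacobi symbol (183|277) = -1 (Zolotarev) agrees.

-1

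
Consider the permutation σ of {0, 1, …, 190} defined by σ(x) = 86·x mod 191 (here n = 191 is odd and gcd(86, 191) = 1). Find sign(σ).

+1

Orbit of 79 under x↦86x: [79, 109, 15, 144, 160, 8, 115]… (length divides ord_191(86)).
The orbit structure of x ↦ 86x mod 191: 3 orbits of sizes [95, 95, 1].
With 3 cycles on 191 points, sign = (−1)^{191−3} = +1.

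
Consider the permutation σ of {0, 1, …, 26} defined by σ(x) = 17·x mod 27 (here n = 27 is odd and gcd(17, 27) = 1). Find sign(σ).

Start at x=10: 10 → 8 → 1 → 17 → 19 → 26 → 10 (one orbit).
Decompose π into cycles: lengths [6, 6, 6, 2, 2, 2, 2, 1] (8 cycles, including the fixed point 0).
n − c = 27 − 8 = 19; sign = (−1)^19 = -1.
Zolotarev: (17|27) = -1, matching the cycle-count sign.

-1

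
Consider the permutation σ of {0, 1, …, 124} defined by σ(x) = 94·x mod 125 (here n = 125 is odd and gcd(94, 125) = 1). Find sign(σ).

+1

Start at x=14: 14 → 66 → 79 → 51 → 44 → 11 → 34 → … (one orbit).
Cycle type of π: 50×2 + 10×2 + 2×2 + 1; total 7 cycles.
Σ(ℓ_i−1) = 125−7 = 118; sign = (−1)^118 = +1.
Check: (94/125) = +1 by Zolotarev.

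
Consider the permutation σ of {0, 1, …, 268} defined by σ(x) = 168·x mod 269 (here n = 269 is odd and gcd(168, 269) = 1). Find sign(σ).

Trace 251: π^k(251) = [251, 204, 109, 20, 132, 118, 187] for k=0..6.
Cycle lengths of π_168 on ℤ/269ℤ: [268, 1]; 2 cycles in total.
n − c = 269 − 2 = 267; sign = (−1)^267 = -1.
The Jacobi symbol (168|269) = -1 (Zolotarev) agrees.

-1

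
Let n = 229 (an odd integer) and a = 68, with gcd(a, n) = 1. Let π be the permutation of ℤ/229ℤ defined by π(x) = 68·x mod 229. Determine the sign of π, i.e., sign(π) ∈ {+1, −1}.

+1

Start at x=1: 1 → 68 → 44 → 15 → 104 → 202 → 225 → … (one orbit).
7 cycles of lengths [38, 38, 38, 38, 38, 38, 1].
229 − 7 = 222 transpositions; sign(π) = (−1)^222 = +1.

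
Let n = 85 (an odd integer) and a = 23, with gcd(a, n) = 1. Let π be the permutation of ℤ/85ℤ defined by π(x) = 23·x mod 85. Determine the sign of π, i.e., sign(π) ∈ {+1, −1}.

Trace 49: π^k(49) = [49, 22, 81, 78, 9, 37, 1] for k=0..6.
Cycle type of π: 16×5 + 4 + 1; total 7 cycles.
7 cycles on 85: each ℓ→(−1)^(ℓ−1), product (−1)^78 = +1.
Via Zolotarev, sign(π_{23}) = (23|85) = +1.

+1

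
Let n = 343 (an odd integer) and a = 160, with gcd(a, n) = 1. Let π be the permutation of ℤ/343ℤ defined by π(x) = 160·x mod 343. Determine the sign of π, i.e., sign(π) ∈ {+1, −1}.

-1

Start at x=202: 202 → 78 → 132 → 197 → 307 → 71 → 41 → … (one orbit).
The orbit structure of x ↦ 160x mod 343: 10 orbits of sizes [98, 98, 98, 14, 14, 14, 2, 2, 2, 1].
sign(π) = (−1)^{n − #cycles} = (−1)^{343−10} = (−1)^333 = -1.
Via Zolotarev, sign(π_{160}) = (160|343) = -1.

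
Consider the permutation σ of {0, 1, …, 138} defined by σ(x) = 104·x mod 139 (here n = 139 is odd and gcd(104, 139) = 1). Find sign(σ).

-1

Start at x=29: 29 → 97 → 80 → 119 → 5 → 103 → 9 → … (one orbit).
π_104 has 2 disjoint cycles with lengths [138, 1] on {0,…,138}.
n − c = 139 − 2 = 137; sign = (−1)^137 = -1.
(104|139)_J = -1 (Zolotarev's lemma cross-check).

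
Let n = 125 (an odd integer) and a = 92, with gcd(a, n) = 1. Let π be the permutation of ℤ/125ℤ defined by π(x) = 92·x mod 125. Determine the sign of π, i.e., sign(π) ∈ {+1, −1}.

-1

Orbit of 118 under x↦92x: [118, 106, 2, 59, 53, 1, 92]… (length divides ord_125(92)).
Cycle type of π: 100 + 20 + 4 + 1; total 4 cycles.
4 cycles on 125: each ℓ→(−1)^(ℓ−1), product (−1)^121 = -1.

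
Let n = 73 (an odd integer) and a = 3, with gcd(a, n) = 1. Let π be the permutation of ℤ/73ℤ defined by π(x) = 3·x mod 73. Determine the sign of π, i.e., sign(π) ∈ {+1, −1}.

+1

Orbit of 72 under x↦3x: [72, 70, 64, 46, 65, 49, 1]… (length divides ord_73(3)).
Cycle type of π: 12×6 + 1; total 7 cycles.
n − c = 73 − 7 = 66; sign = (−1)^66 = +1.
(3|73)_J = +1 (Zolotarev's lemma cross-check).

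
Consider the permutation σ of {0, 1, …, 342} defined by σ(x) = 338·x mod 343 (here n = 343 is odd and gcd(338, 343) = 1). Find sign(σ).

+1

Trace 288: π^k(288) = [288, 275, 340, 15, 268, 32, 183] for k=0..6.
π_338 has 7 disjoint cycles with lengths [147, 147, 21, 21, 3, 3, 1] on {0,…,342}.
With 7 cycles on 343 points, sign = (−1)^{343−7} = +1.
The Jacobi symbol (338|343) = +1 (Zolotarev) agrees.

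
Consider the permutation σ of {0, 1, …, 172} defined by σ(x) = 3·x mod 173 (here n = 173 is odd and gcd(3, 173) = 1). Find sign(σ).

Start at x=34: 34 → 102 → 133 → 53 → 159 → 131 → 47 → … (one orbit).
2 cycles of lengths [172, 1].
Σ(ℓ_i−1) = 173−2 = 171; sign = (−1)^171 = -1.
(3|173)_J = -1 (Zolotarev's lemma cross-check).

-1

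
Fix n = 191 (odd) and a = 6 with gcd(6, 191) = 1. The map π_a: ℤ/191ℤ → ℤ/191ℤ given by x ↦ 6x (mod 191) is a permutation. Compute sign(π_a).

+1

Orbit of 5 under x↦6x: [5, 30, 180, 125, 177, 107, 69]… (length divides ord_191(6)).
The orbit structure of x ↦ 6x mod 191: 11 orbits of sizes [19, 19, 19, 19, 19, 19, 19, 19, 19, 19, 1].
sign(π) = (−1)^{n − #cycles} = (−1)^{191−11} = (−1)^180 = +1.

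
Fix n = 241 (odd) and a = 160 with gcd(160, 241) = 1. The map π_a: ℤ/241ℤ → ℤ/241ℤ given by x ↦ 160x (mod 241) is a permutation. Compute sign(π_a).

+1

Start at x=100: 100 → 94 → 98 → 15 → 231 → 87 → 183 → … (one orbit).
17 cycles of lengths [15, 15, 15, 15, 15, 15, 15, 15, 15, 15, 15, 15, 15, 15, 15, 15, 1].
17 cycles on 241: each ℓ→(−1)^(ℓ−1), product (−1)^224 = +1.
The Jacobi symbol (160|241) = +1 (Zolotarev) agrees.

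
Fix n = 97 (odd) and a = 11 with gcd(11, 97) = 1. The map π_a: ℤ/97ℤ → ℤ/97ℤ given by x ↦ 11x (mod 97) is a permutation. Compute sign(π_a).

+1

Orbit of 96 under x↦11x: [96, 86, 73, 27, 6, 66, 47]… (length divides ord_97(11)).
π_11 has 3 disjoint cycles with lengths [48, 48, 1] on {0,…,96}.
Σ(ℓ_i−1) = 97−3 = 94; sign = (−1)^94 = +1.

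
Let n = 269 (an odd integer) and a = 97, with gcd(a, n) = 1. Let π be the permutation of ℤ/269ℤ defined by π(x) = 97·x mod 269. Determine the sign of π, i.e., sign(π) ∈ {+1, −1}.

Start at x=220: 220 → 89 → 25 → 4 → 119 → 245 → 93 → … (one orbit).
3 cycles of lengths [134, 134, 1].
3 cycles on 269: each ℓ→(−1)^(ℓ−1), product (−1)^266 = +1.
Via Zolotarev, sign(π_{97}) = (97|269) = +1.

+1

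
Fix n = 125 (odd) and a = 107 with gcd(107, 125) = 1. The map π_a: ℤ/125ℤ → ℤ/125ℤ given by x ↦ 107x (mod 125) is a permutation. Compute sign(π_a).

Trace 24: π^k(24) = [24, 68, 26, 32, 49, 118, 1] for k=0..6.
Decompose π into cycles: lengths [20, 20, 20, 20, 20, 4, 4, 4, 4, 4, 4, 1] (12 cycles, including the fixed point 0).
12 cycles on 125: each ℓ→(−1)^(ℓ−1), product (−1)^113 = -1.

-1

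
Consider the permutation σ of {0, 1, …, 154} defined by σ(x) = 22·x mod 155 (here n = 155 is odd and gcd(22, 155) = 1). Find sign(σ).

Trace 58: π^k(58) = [58, 36, 17, 64, 13, 131, 92] for k=0..6.
Cycle type of π: 60×2 + 30 + 4 + 1; total 5 cycles.
With 5 cycles on 155 points, sign = (−1)^{155−5} = +1.

+1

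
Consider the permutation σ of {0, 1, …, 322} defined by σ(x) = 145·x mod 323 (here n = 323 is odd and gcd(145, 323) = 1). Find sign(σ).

-1

Orbit of 115 under x↦145x: [115, 202, 220, 246, 140, 274, 1]… (length divides ord_323(145)).
18 cycles of lengths [24, 24, 24, 24, 24, 24, 24, 24, 24, 24, 24, 24, 8, 8, 6, 6, 6, 1].
sign(π) = (−1)^{n − #cycles} = (−1)^{323−18} = (−1)^305 = -1.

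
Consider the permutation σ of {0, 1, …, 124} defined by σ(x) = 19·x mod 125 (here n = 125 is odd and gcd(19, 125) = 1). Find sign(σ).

Orbit of 119 under x↦19x: [119, 11, 84, 96, 74, 31, 89]… (length divides ord_125(19)).
7 cycles of lengths [50, 50, 10, 10, 2, 2, 1].
125 − 7 = 118 transpositions; sign(π) = (−1)^118 = +1.

+1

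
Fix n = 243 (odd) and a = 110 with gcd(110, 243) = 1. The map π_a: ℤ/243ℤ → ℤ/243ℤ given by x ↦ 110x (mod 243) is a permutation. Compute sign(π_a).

-1

Trace 208: π^k(208) = [208, 38, 49, 44, 223, 230, 28] for k=0..6.
Decompose π into cycles: lengths [162, 54, 18, 6, 2, 1] (6 cycles, including the fixed point 0).
6 cycles on 243: each ℓ→(−1)^(ℓ−1), product (−1)^237 = -1.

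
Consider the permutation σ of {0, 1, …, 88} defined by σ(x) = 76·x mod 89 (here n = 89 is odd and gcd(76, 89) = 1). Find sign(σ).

Trace 43: π^k(43) = [43, 64, 58, 47, 12, 22, 70] for k=0..6.
The orbit structure of x ↦ 76x mod 89: 2 orbits of sizes [88, 1].
89 − 2 = 87 transpositions; sign(π) = (−1)^87 = -1.
Check: (76/89) = -1 by Zolotarev.

-1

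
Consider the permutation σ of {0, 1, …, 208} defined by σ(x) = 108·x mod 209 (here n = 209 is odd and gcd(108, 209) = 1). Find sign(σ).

Orbit of 119 under x↦108x: [119, 103, 47, 60, 1, 108, 169]… (length divides ord_209(108)).
Cycle type of π: 90×2 + 18 + 5×2 + 1; total 6 cycles.
Σ(ℓ_i−1) = 209−6 = 203; sign = (−1)^203 = -1.
Check: (108/209) = -1 by Zolotarev.

-1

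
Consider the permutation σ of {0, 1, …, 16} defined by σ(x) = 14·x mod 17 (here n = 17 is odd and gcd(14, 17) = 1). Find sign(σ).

-1

Start at x=16: 16 → 3 → 8 → 10 → 4 → 5 → 2 → … (one orbit).
Decompose π into cycles: lengths [16, 1] (2 cycles, including the fixed point 0).
With 2 cycles on 17 points, sign = (−1)^{17−2} = -1.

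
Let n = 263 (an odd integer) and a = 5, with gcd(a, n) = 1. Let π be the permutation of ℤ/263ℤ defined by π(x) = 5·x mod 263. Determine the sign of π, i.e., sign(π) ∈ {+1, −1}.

-1

Start at x=212: 212 → 8 → 40 → 200 → 211 → 3 → 15 → … (one orbit).
Cycle lengths of π_5 on ℤ/263ℤ: [262, 1]; 2 cycles in total.
Σ(ℓ_i−1) = 263−2 = 261; sign = (−1)^261 = -1.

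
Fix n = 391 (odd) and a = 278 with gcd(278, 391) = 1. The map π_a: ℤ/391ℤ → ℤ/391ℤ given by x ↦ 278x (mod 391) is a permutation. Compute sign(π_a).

-1

Start at x=282: 282 → 196 → 139 → 324 → 142 → 376 → 131 → … (one orbit).
Cycle lengths of π_278 on ℤ/391ℤ: [176, 176, 16, 11, 11, 1]; 6 cycles in total.
n − c = 391 − 6 = 385; sign = (−1)^385 = -1.
Via Zolotarev, sign(π_{278}) = (278|391) = -1.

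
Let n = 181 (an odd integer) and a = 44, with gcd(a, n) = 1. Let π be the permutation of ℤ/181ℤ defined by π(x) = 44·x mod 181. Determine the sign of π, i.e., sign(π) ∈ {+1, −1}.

+1

Trace 62: π^k(62) = [62, 13, 29, 9, 34, 48, 121] for k=0..6.
π_44 has 5 disjoint cycles with lengths [45, 45, 45, 45, 1] on {0,…,180}.
sign(π) = (−1)^{n − #cycles} = (−1)^{181−5} = (−1)^176 = +1.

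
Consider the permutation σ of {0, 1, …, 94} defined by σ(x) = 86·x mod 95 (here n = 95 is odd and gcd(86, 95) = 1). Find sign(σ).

Start at x=81: 81 → 31 → 6 → 41 → 11 → 91 → 36 → … (one orbit).
Cycle type of π: 18×5 + 1×5; total 10 cycles.
n − c = 95 − 10 = 85; sign = (−1)^85 = -1.
The Jacobi symbol (86|95) = -1 (Zolotarev) agrees.

-1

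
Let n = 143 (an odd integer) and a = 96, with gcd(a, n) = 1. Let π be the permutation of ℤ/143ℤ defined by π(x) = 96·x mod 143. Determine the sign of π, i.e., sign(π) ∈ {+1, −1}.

Start at x=96: 96 → 64 → 138 → 92 → 109 → 25 → 112 → … (one orbit).
Decompose π into cycles: lengths [20, 20, 20, 20, 20, 20, 10, 4, 4, 4, 1] (11 cycles, including the fixed point 0).
With 11 cycles on 143 points, sign = (−1)^{143−11} = +1.
The Jacobi symbol (96|143) = +1 (Zolotarev) agrees.

+1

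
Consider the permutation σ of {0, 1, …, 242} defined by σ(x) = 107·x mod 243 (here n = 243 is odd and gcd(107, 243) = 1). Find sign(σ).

-1

Start at x=190: 190 → 161 → 217 → 134 → 1 → 107 → 28 → … (one orbit).
Cycle type of π: 18×9 + 6×9 + 2×13 + 1; total 32 cycles.
243 − 32 = 211 transpositions; sign(π) = (−1)^211 = -1.
Zolotarev: (107|243) = -1, matching the cycle-count sign.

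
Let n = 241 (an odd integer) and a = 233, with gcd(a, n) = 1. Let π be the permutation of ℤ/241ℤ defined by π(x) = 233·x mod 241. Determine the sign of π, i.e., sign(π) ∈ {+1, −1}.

Trace 177: π^k(177) = [177, 30, 1, 233, 64, 211, 240] for k=0..6.
The orbit structure of x ↦ 233x mod 241: 31 orbits of sizes [8, 8, 8, 8, 8, 8, 8, 8, 8, 8, 8, 8, 8, 8, 8, 8, 8, 8, 8, 8, 8, 8, 8, 8, 8, 8, 8, 8, 8, 8, 1].
Σ(ℓ_i−1) = 241−31 = 210; sign = (−1)^210 = +1.
(233|241)_J = +1 (Zolotarev's lemma cross-check).

+1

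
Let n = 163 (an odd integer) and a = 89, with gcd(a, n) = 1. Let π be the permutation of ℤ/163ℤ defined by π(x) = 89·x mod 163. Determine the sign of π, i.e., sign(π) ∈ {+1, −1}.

-1

Trace 66: π^k(66) = [66, 6, 45, 93, 127, 56, 94] for k=0..6.
2 cycles of lengths [162, 1].
sign(π) = (−1)^{n − #cycles} = (−1)^{163−2} = (−1)^161 = -1.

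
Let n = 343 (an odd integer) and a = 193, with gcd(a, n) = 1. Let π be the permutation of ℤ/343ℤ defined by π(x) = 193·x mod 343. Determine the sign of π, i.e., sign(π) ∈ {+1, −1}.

+1

Start at x=169: 169 → 32 → 2 → 43 → 67 → 240 → 15 → … (one orbit).
π_193 has 7 disjoint cycles with lengths [147, 147, 21, 21, 3, 3, 1] on {0,…,342}.
7 cycles on 343: each ℓ→(−1)^(ℓ−1), product (−1)^336 = +1.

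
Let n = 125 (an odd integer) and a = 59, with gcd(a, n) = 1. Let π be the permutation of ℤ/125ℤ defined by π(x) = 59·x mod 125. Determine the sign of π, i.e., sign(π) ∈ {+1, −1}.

+1

Start at x=19: 19 → 121 → 14 → 76 → 109 → 56 → 54 → … (one orbit).
Cycle type of π: 50×2 + 10×2 + 2×2 + 1; total 7 cycles.
Σ(ℓ_i−1) = 125−7 = 118; sign = (−1)^118 = +1.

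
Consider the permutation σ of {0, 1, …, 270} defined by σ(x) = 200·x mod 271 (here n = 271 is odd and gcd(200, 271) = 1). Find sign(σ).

+1

Orbit of 160 under x↦200x: [160, 22, 64, 63, 134, 242, 162]… (length divides ord_271(200)).
Cycle type of π: 135×2 + 1; total 3 cycles.
Σ(ℓ_i−1) = 271−3 = 268; sign = (−1)^268 = +1.
Check: (200/271) = +1 by Zolotarev.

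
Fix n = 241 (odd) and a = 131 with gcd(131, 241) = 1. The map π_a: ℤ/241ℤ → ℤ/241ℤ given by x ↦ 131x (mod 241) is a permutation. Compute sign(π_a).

-1

Orbit of 53 under x↦131x: [53, 195, 240, 110, 191, 198, 151]… (length divides ord_241(131)).
π_131 has 2 disjoint cycles with lengths [240, 1] on {0,…,240}.
Σ(ℓ_i−1) = 241−2 = 239; sign = (−1)^239 = -1.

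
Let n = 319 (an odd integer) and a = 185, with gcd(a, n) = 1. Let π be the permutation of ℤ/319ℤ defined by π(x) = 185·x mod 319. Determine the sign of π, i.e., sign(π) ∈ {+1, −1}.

-1

Trace 306: π^k(306) = [306, 147, 80, 126, 23, 108, 202] for k=0..6.
Cycle lengths of π_185 on ℤ/319ℤ: [140, 140, 28, 5, 5, 1]; 6 cycles in total.
319 − 6 = 313 transpositions; sign(π) = (−1)^313 = -1.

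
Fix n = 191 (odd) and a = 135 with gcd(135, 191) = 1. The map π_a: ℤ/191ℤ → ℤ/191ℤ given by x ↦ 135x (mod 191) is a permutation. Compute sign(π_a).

+1

Orbit of 24 under x↦135x: [24, 184, 10, 13, 36, 85, 15]… (length divides ord_191(135)).
3 cycles of lengths [95, 95, 1].
3 cycles on 191: each ℓ→(−1)^(ℓ−1), product (−1)^188 = +1.
Via Zolotarev, sign(π_{135}) = (135|191) = +1.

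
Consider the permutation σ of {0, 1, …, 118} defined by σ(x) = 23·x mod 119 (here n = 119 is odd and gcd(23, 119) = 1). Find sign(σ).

Start at x=116: 116 → 50 → 79 → 32 → 22 → 30 → 95 → … (one orbit).
Decompose π into cycles: lengths [48, 48, 16, 3, 3, 1] (6 cycles, including the fixed point 0).
6 cycles on 119: each ℓ→(−1)^(ℓ−1), product (−1)^113 = -1.

-1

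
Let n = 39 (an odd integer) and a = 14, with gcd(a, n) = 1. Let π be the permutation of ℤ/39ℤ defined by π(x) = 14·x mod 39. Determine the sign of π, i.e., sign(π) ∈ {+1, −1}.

-1

Start at x=14: 14 → 1 → 14 (one orbit).
The orbit structure of x ↦ 14x mod 39: 26 orbits of sizes [2, 2, 2, 2, 2, 2, 2, 2, 2, 2, 2, 2, 2, 1, 1, 1, 1, 1, 1, 1, 1, 1, 1, 1, 1, 1].
26 cycles on 39: each ℓ→(−1)^(ℓ−1), product (−1)^13 = -1.
Zolotarev: (14|39) = -1, matching the cycle-count sign.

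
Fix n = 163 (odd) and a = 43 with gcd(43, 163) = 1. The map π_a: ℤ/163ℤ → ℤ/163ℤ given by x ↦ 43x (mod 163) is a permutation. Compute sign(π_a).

Orbit of 62 under x↦43x: [62, 58, 49, 151, 136, 143, 118]… (length divides ord_163(43)).
Cycle lengths of π_43 on ℤ/163ℤ: [81, 81, 1]; 3 cycles in total.
3 cycles on 163: each ℓ→(−1)^(ℓ−1), product (−1)^160 = +1.

+1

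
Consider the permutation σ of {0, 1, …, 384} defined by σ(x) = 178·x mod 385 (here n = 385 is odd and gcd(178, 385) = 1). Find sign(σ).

-1

Orbit of 13 under x↦178x: [13, 4, 327, 71, 318, 9, 62]… (length divides ord_385(178)).
14 cycles of lengths [60, 60, 60, 60, 30, 30, 20, 20, 12, 12, 10, 6, 4, 1].
14 cycles on 385: each ℓ→(−1)^(ℓ−1), product (−1)^371 = -1.
(178|385)_J = -1 (Zolotarev's lemma cross-check).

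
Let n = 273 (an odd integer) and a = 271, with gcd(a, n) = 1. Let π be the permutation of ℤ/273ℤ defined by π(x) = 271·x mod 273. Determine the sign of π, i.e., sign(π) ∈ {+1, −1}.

Trace 256: π^k(256) = [256, 34, 205, 136, 1, 271, 4] for k=0..6.
The orbit structure of x ↦ 271x mod 273: 27 orbits of sizes [12, 12, 12, 12, 12, 12, 12, 12, 12, 12, 12, 12, 12, 12, 12, 12, 12, 12, 12, 12, 12, 6, 6, 6, 1, 1, 1].
n − c = 273 − 27 = 246; sign = (−1)^246 = +1.
Via Zolotarev, sign(π_{271}) = (271|273) = +1.

+1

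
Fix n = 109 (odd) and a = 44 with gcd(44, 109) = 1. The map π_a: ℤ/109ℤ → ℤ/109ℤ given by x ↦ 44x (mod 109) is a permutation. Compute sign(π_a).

-1

Orbit of 102 under x↦44x: [102, 19, 73, 51, 64, 91, 80]… (length divides ord_109(44)).
Decompose π into cycles: lengths [108, 1] (2 cycles, including the fixed point 0).
109 − 2 = 107 transpositions; sign(π) = (−1)^107 = -1.
Zolotarev: (44|109) = -1, matching the cycle-count sign.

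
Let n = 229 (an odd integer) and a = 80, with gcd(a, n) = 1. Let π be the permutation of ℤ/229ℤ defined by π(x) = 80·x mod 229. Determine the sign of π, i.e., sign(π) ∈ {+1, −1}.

+1

Orbit of 183 under x↦80x: [183, 213, 94, 192, 17, 215, 25]… (length divides ord_229(80)).
Cycle lengths of π_80 on ℤ/229ℤ: [114, 114, 1]; 3 cycles in total.
n − c = 229 − 3 = 226; sign = (−1)^226 = +1.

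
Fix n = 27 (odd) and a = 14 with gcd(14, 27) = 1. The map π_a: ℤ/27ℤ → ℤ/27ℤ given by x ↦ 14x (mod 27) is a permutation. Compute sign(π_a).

Trace 4: π^k(4) = [4, 2, 1, 14, 7, 17, 22] for k=0..6.
Cycle type of π: 18 + 6 + 2 + 1; total 4 cycles.
4 cycles on 27: each ℓ→(−1)^(ℓ−1), product (−1)^23 = -1.

-1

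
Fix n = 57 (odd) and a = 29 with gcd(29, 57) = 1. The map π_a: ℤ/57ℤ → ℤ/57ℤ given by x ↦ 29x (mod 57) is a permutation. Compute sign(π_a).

+1

Trace 8: π^k(8) = [8, 4, 2, 1, 29, 43, 50] for k=0..6.
Cycle lengths of π_29 on ℤ/57ℤ: [18, 18, 18, 2, 1]; 5 cycles in total.
sign(π) = (−1)^{n − #cycles} = (−1)^{57−5} = (−1)^52 = +1.
Zolotarev: (29|57) = +1, matching the cycle-count sign.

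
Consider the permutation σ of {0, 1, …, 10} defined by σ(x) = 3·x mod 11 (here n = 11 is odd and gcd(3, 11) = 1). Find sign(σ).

Start at x=5: 5 → 4 → 1 → 3 → 9 → 5 (one orbit).
Cycle lengths of π_3 on ℤ/11ℤ: [5, 5, 1]; 3 cycles in total.
With 3 cycles on 11 points, sign = (−1)^{11−3} = +1.
Check: (3/11) = +1 by Zolotarev.

+1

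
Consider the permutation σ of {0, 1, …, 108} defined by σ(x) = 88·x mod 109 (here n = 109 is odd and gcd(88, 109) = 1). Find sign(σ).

Orbit of 34 under x↦88x: [34, 49, 61, 27, 87, 26, 108]… (length divides ord_109(88)).
Cycle type of π: 54×2 + 1; total 3 cycles.
n − c = 109 − 3 = 106; sign = (−1)^106 = +1.

+1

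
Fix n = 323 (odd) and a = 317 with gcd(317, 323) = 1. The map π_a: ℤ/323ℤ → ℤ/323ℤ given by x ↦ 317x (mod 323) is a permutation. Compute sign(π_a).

Start at x=146: 146 → 93 → 88 → 118 → 261 → 49 → 29 → … (one orbit).
π_317 has 5 disjoint cycles with lengths [144, 144, 18, 16, 1] on {0,…,322}.
Σ(ℓ_i−1) = 323−5 = 318; sign = (−1)^318 = +1.

+1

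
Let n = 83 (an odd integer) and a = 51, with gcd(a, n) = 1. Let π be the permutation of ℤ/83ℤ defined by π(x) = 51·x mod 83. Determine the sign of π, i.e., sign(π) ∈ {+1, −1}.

Orbit of 41 under x↦51x: [41, 16, 69, 33, 23, 11, 63]… (length divides ord_83(51)).
Decompose π into cycles: lengths [41, 41, 1] (3 cycles, including the fixed point 0).
83 − 3 = 80 transpositions; sign(π) = (−1)^80 = +1.
The Jacobi symbol (51|83) = +1 (Zolotarev) agrees.

+1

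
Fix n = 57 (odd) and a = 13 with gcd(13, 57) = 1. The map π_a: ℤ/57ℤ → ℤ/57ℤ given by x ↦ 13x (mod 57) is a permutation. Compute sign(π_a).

Start at x=13: 13 → 55 → 31 → 4 → 52 → 49 → 10 → … (one orbit).
The orbit structure of x ↦ 13x mod 57: 6 orbits of sizes [18, 18, 18, 1, 1, 1].
sign(π) = (−1)^{n − #cycles} = (−1)^{57−6} = (−1)^51 = -1.

-1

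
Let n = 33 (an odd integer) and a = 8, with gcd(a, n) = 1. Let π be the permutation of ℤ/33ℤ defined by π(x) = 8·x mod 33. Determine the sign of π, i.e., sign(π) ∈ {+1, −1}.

Start at x=17: 17 → 4 → 32 → 25 → 2 → 16 → 29 → … (one orbit).
The orbit structure of x ↦ 8x mod 33: 5 orbits of sizes [10, 10, 10, 2, 1].
Σ(ℓ_i−1) = 33−5 = 28; sign = (−1)^28 = +1.

+1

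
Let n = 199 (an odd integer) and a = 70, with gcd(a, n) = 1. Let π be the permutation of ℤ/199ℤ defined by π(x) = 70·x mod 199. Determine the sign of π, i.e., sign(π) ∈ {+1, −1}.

+1

Orbit of 66 under x↦70x: [66, 43, 25, 158, 115, 90, 131]… (length divides ord_199(70)).
π_70 has 3 disjoint cycles with lengths [99, 99, 1] on {0,…,198}.
3 cycles on 199: each ℓ→(−1)^(ℓ−1), product (−1)^196 = +1.
Check: (70/199) = +1 by Zolotarev.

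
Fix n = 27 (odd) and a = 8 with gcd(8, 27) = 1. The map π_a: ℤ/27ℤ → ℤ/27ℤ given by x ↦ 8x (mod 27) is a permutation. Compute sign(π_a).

-1

Start at x=1: 1 → 8 → 10 → 26 → 19 → 17 → 1 (one orbit).
Cycle type of π: 6×3 + 2×4 + 1; total 8 cycles.
Σ(ℓ_i−1) = 27−8 = 19; sign = (−1)^19 = -1.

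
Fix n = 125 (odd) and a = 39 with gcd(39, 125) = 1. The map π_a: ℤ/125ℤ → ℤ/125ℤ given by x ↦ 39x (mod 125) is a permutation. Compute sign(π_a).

Orbit of 74 under x↦39x: [74, 11, 54, 106, 9, 101, 64]… (length divides ord_125(39)).
Decompose π into cycles: lengths [50, 50, 10, 10, 2, 2, 1] (7 cycles, including the fixed point 0).
7 cycles on 125: each ℓ→(−1)^(ℓ−1), product (−1)^118 = +1.
Via Zolotarev, sign(π_{39}) = (39|125) = +1.

+1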